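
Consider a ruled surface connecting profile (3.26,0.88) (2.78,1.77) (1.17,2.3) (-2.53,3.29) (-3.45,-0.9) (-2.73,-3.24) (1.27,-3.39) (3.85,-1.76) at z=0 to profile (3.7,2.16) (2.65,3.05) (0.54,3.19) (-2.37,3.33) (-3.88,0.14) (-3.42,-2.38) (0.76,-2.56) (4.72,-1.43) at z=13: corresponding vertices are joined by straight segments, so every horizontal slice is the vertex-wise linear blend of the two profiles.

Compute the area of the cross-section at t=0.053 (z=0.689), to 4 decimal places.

Cross-section at t=0.053: each vertex is (1-t)·p0[i] + t·p1[i].
  v1: (1-0.053)·(3.26,0.88) + 0.053·(3.7,2.16) = (3.2833,0.9478)
  v2: (1-0.053)·(2.78,1.77) + 0.053·(2.65,3.05) = (2.7731,1.8378)
  v3: (1-0.053)·(1.17,2.3) + 0.053·(0.54,3.19) = (1.1366,2.3472)
  v4: (1-0.053)·(-2.53,3.29) + 0.053·(-2.37,3.33) = (-2.5215,3.2921)
  v5: (1-0.053)·(-3.45,-0.9) + 0.053·(-3.88,0.14) = (-3.4728,-0.8449)
  v6: (1-0.053)·(-2.73,-3.24) + 0.053·(-3.42,-2.38) = (-2.7666,-3.1944)
  v7: (1-0.053)·(1.27,-3.39) + 0.053·(0.76,-2.56) = (1.2430,-3.3460)
  v8: (1-0.053)·(3.85,-1.76) + 0.053·(4.72,-1.43) = (3.8961,-1.7425)
Shoelace sum Σ(x_i·y_{i+1} − x_{i+1}·y_i):
  i=1: 3.2833·1.8378 − 2.7731·0.9478 = +3.4058 (running +3.4058)
  i=2: 2.7731·2.3472 − 1.1366·1.8378 = +4.4201 (running +7.8258)
  i=3: 1.1366·3.2921 − -2.5215·2.3472 = +9.6603 (running +17.4861)
  i=4: -2.5215·-0.8449 − -3.4728·3.2921 = +13.5632 (running +31.0493)
  i=5: -3.4728·-3.1944 − -2.7666·-0.8449 = +8.7561 (running +39.8055)
  i=6: -2.7666·-3.3460 − 1.2430·-3.1944 = +13.2275 (running +53.0330)
  i=7: 1.2430·-1.7425 − 3.8961·-3.3460 = +10.8705 (running +63.9035)
  i=8: 3.8961·0.9478 − 3.2833·-1.7425 = +9.4141 (running +73.3176)
Area = |Σ|/2 = |73.3176|/2 = 36.6588

Area at t=0.053: 36.6588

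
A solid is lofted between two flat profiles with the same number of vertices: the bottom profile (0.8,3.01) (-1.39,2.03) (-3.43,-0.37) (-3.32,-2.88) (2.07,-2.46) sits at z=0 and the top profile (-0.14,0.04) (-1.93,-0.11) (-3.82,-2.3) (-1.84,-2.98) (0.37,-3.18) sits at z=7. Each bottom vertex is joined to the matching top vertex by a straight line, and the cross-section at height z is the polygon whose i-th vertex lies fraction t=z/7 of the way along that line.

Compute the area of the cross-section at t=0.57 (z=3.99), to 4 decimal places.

Area at t=0.57: 13.7709

Cross-section at t=0.57: each vertex is (1-t)·p0[i] + t·p1[i].
  v1: (1-0.57)·(0.8,3.01) + 0.57·(-0.14,0.04) = (0.2642,1.3171)
  v2: (1-0.57)·(-1.39,2.03) + 0.57·(-1.93,-0.11) = (-1.6978,0.8102)
  v3: (1-0.57)·(-3.43,-0.37) + 0.57·(-3.82,-2.3) = (-3.6523,-1.4701)
  v4: (1-0.57)·(-3.32,-2.88) + 0.57·(-1.84,-2.98) = (-2.4764,-2.9370)
  v5: (1-0.57)·(2.07,-2.46) + 0.57·(0.37,-3.18) = (1.1010,-2.8704)
Shoelace sum Σ(x_i·y_{i+1} − x_{i+1}·y_i):
  i=1: 0.2642·0.8102 − -1.6978·1.3171 = +2.4502 (running +2.4502)
  i=2: -1.6978·-1.4701 − -3.6523·0.8102 = +5.4550 (running +7.9053)
  i=3: -3.6523·-2.9370 − -2.4764·-1.4701 = +7.0862 (running +14.9915)
  i=4: -2.4764·-2.8704 − 1.1010·-2.9370 = +10.3419 (running +25.3334)
  i=5: 1.1010·1.3171 − 0.2642·-2.8704 = +2.2085 (running +27.5419)
Area = |Σ|/2 = |27.5419|/2 = 13.7709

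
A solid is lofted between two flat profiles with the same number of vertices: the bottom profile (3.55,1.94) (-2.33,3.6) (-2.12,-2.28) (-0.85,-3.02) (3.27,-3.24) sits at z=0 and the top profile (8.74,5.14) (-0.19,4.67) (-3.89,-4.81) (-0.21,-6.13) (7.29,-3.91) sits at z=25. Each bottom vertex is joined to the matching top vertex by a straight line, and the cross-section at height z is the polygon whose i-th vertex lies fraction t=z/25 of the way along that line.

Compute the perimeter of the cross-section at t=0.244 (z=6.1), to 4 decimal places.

Perimeter at t=0.244: 26.6867

Cross-section at t=0.244: each vertex is (1-t)·p0[i] + t·p1[i].
  v1: (1-0.244)·(3.55,1.94) + 0.244·(8.74,5.14) = (4.8164,2.7208)
  v2: (1-0.244)·(-2.33,3.6) + 0.244·(-0.19,4.67) = (-1.8078,3.8611)
  v3: (1-0.244)·(-2.12,-2.28) + 0.244·(-3.89,-4.81) = (-2.5519,-2.8973)
  v4: (1-0.244)·(-0.85,-3.02) + 0.244·(-0.21,-6.13) = (-0.6938,-3.7788)
  v5: (1-0.244)·(3.27,-3.24) + 0.244·(7.29,-3.91) = (4.2509,-3.4035)
Perimeter = Σ |v_{i+1} − v_i|:
  edge 1→2: √(-6.6242² + 1.1403²) = 6.7216 (running 6.7216)
  edge 2→3: √(-0.7440² + -6.7584²) = 6.7992 (running 13.5209)
  edge 3→4: √(1.8580² + -0.8815²) = 2.0565 (running 15.5774)
  edge 4→5: √(4.9447² + 0.3754²) = 4.9589 (running 20.5364)
  edge 5→1: √(0.5655² + 6.1243²) = 6.1503 (running 26.6867)
Perimeter = 26.6867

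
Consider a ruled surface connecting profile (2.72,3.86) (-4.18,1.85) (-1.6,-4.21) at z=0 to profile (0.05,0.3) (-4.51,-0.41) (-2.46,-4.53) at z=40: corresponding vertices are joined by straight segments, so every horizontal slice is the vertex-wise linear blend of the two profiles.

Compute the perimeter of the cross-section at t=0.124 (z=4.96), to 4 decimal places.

Perimeter at t=0.124: 21.8963

Cross-section at t=0.124: each vertex is (1-t)·p0[i] + t·p1[i].
  v1: (1-0.124)·(2.72,3.86) + 0.124·(0.05,0.3) = (2.3889,3.4186)
  v2: (1-0.124)·(-4.18,1.85) + 0.124·(-4.51,-0.41) = (-4.2209,1.5698)
  v3: (1-0.124)·(-1.6,-4.21) + 0.124·(-2.46,-4.53) = (-1.7066,-4.2497)
Perimeter = Σ |v_{i+1} − v_i|:
  edge 1→2: √(-6.6098² + -1.8488²) = 6.8635 (running 6.8635)
  edge 2→3: √(2.5143² + -5.8194²) = 6.3394 (running 13.2029)
  edge 3→1: √(4.0956² + 7.6682²) = 8.6934 (running 21.8963)
Perimeter = 21.8963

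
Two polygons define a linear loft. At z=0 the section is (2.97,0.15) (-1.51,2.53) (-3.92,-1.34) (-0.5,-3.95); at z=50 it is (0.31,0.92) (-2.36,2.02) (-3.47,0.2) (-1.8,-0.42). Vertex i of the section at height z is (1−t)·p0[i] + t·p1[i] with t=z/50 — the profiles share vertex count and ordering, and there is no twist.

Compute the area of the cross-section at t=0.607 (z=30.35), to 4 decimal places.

Cross-section at t=0.607: each vertex is (1-t)·p0[i] + t·p1[i].
  v1: (1-0.607)·(2.97,0.15) + 0.607·(0.31,0.92) = (1.3554,0.6174)
  v2: (1-0.607)·(-1.51,2.53) + 0.607·(-2.36,2.02) = (-2.0259,2.2204)
  v3: (1-0.607)·(-3.92,-1.34) + 0.607·(-3.47,0.2) = (-3.6468,-0.4052)
  v4: (1-0.607)·(-0.5,-3.95) + 0.607·(-1.8,-0.42) = (-1.2891,-1.8073)
Shoelace sum Σ(x_i·y_{i+1} − x_{i+1}·y_i):
  i=1: 1.3554·2.2204 − -2.0259·0.6174 = +4.2603 (running +4.2603)
  i=2: -2.0259·-0.4052 − -3.6468·2.2204 = +8.9185 (running +13.1789)
  i=3: -3.6468·-1.8073 − -1.2891·-0.4052 = +6.0685 (running +19.2474)
  i=4: -1.2891·0.6174 − 1.3554·-1.8073 = +1.6537 (running +20.9011)
Area = |Σ|/2 = |20.9011|/2 = 10.4505

Area at t=0.607: 10.4505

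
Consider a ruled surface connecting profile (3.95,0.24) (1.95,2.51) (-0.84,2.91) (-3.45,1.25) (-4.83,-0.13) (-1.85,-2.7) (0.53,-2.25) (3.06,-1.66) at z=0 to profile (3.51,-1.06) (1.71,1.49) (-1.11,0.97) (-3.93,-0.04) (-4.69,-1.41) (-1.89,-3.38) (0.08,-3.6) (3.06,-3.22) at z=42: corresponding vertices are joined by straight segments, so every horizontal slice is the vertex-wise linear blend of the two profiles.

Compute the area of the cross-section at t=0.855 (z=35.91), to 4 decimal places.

Cross-section at t=0.855: each vertex is (1-t)·p0[i] + t·p1[i].
  v1: (1-0.855)·(3.95,0.24) + 0.855·(3.51,-1.06) = (3.5738,-0.8715)
  v2: (1-0.855)·(1.95,2.51) + 0.855·(1.71,1.49) = (1.7448,1.6379)
  v3: (1-0.855)·(-0.84,2.91) + 0.855·(-1.11,0.97) = (-1.0709,1.2513)
  v4: (1-0.855)·(-3.45,1.25) + 0.855·(-3.93,-0.04) = (-3.8604,0.1471)
  v5: (1-0.855)·(-4.83,-0.13) + 0.855·(-4.69,-1.41) = (-4.7103,-1.2244)
  v6: (1-0.855)·(-1.85,-2.7) + 0.855·(-1.89,-3.38) = (-1.8842,-3.2814)
  v7: (1-0.855)·(0.53,-2.25) + 0.855·(0.08,-3.6) = (0.1453,-3.4042)
  v8: (1-0.855)·(3.06,-1.66) + 0.855·(3.06,-3.22) = (3.0600,-2.9938)
Shoelace sum Σ(x_i·y_{i+1} − x_{i+1}·y_i):
  i=1: 3.5738·1.6379 − 1.7448·-0.8715 = +7.3741 (running +7.3741)
  i=2: 1.7448·1.2513 − -1.0709·1.6379 = +3.9372 (running +11.3113)
  i=3: -1.0709·0.1471 − -3.8604·1.2513 = +4.6731 (running +15.9844)
  i=4: -3.8604·-1.2244 − -4.7103·0.1471 = +5.4193 (running +21.4037)
  i=5: -4.7103·-3.2814 − -1.8842·-1.2244 = +13.1494 (running +34.5531)
  i=6: -1.8842·-3.4042 − 0.1453·-3.2814 = +6.8909 (running +41.4440)
  i=7: 0.1453·-2.9938 − 3.0600·-3.4042 = +9.9822 (running +51.4261)
  i=8: 3.0600·-0.8715 − 3.5738·-2.9938 = +8.0325 (running +59.4586)
Area = |Σ|/2 = |59.4586|/2 = 29.7293

Area at t=0.855: 29.7293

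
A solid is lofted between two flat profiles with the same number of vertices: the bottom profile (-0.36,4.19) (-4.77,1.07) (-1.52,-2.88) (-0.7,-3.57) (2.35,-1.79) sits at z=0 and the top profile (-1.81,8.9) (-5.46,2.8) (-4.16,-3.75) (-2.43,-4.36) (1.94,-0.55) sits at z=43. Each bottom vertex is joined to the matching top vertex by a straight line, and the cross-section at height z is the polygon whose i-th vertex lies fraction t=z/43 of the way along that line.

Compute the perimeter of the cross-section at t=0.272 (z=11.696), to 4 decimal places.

Perimeter at t=0.272: 24.0807

Cross-section at t=0.272: each vertex is (1-t)·p0[i] + t·p1[i].
  v1: (1-0.272)·(-0.36,4.19) + 0.272·(-1.81,8.9) = (-0.7544,5.4711)
  v2: (1-0.272)·(-4.77,1.07) + 0.272·(-5.46,2.8) = (-4.9577,1.5406)
  v3: (1-0.272)·(-1.52,-2.88) + 0.272·(-4.16,-3.75) = (-2.2381,-3.1166)
  v4: (1-0.272)·(-0.7,-3.57) + 0.272·(-2.43,-4.36) = (-1.1706,-3.7849)
  v5: (1-0.272)·(2.35,-1.79) + 0.272·(1.94,-0.55) = (2.2385,-1.4527)
Perimeter = Σ |v_{i+1} − v_i|:
  edge 1→2: √(-4.2033² + -3.9306²) = 5.7547 (running 5.7547)
  edge 2→3: √(2.7196² + -4.6572²) = 5.3931 (running 11.1478)
  edge 3→4: √(1.0675² + -0.6682²) = 1.2594 (running 12.4073)
  edge 4→5: √(3.4090² + 2.3322²) = 4.1304 (running 16.5377)
  edge 5→1: √(-2.9929² + 6.9238²) = 7.5430 (running 24.0807)
Perimeter = 24.0807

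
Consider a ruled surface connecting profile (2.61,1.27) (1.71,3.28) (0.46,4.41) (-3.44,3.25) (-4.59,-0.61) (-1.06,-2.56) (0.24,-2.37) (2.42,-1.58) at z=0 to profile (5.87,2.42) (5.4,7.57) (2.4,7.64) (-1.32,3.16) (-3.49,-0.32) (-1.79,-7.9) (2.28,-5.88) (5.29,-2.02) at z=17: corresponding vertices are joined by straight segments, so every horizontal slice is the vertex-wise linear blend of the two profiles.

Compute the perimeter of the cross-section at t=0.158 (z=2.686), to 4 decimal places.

Perimeter at t=0.158: 24.5495

Cross-section at t=0.158: each vertex is (1-t)·p0[i] + t·p1[i].
  v1: (1-0.158)·(2.61,1.27) + 0.158·(5.87,2.42) = (3.1251,1.4517)
  v2: (1-0.158)·(1.71,3.28) + 0.158·(5.4,7.57) = (2.2930,3.9578)
  v3: (1-0.158)·(0.46,4.41) + 0.158·(2.4,7.64) = (0.7665,4.9203)
  v4: (1-0.158)·(-3.44,3.25) + 0.158·(-1.32,3.16) = (-3.1050,3.2358)
  v5: (1-0.158)·(-4.59,-0.61) + 0.158·(-3.49,-0.32) = (-4.4162,-0.5642)
  v6: (1-0.158)·(-1.06,-2.56) + 0.158·(-1.79,-7.9) = (-1.1753,-3.4037)
  v7: (1-0.158)·(0.24,-2.37) + 0.158·(2.28,-5.88) = (0.5623,-2.9246)
  v8: (1-0.158)·(2.42,-1.58) + 0.158·(5.29,-2.02) = (2.8735,-1.6495)
Perimeter = Σ |v_{i+1} − v_i|:
  edge 1→2: √(-0.8321² + 2.5061²) = 2.6406 (running 2.6406)
  edge 2→3: √(-1.5265² + 0.9625²) = 1.8046 (running 4.4453)
  edge 3→4: √(-3.8716² + -1.6846²) = 4.2222 (running 8.6674)
  edge 4→5: √(-1.3112² + -3.8000²) = 4.0198 (running 12.6872)
  edge 5→6: √(3.2409² + -2.8395²) = 4.3088 (running 16.9961)
  edge 6→7: √(1.7377² + 0.4791²) = 1.8025 (running 18.7986)
  edge 7→8: √(2.3111² + 1.2751²) = 2.6395 (running 21.4381)
  edge 8→1: √(0.2516² + 3.1012²) = 3.1114 (running 24.5495)
Perimeter = 24.5495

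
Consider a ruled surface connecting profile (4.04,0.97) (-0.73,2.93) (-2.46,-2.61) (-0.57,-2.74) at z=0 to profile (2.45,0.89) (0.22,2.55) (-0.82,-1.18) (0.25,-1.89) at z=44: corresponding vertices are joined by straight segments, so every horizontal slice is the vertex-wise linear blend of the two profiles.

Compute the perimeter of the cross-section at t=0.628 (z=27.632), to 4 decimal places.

Cross-section at t=0.628: each vertex is (1-t)·p0[i] + t·p1[i].
  v1: (1-0.628)·(4.04,0.97) + 0.628·(2.45,0.89) = (3.0415,0.9198)
  v2: (1-0.628)·(-0.73,2.93) + 0.628·(0.22,2.55) = (-0.1334,2.6914)
  v3: (1-0.628)·(-2.46,-2.61) + 0.628·(-0.82,-1.18) = (-1.4301,-1.7120)
  v4: (1-0.628)·(-0.57,-2.74) + 0.628·(0.25,-1.89) = (-0.0550,-2.2062)
Perimeter = Σ |v_{i+1} − v_i|:
  edge 1→2: √(-3.1749² + 1.7716²) = 3.6357 (running 3.6357)
  edge 2→3: √(-1.2967² + -4.4033²) = 4.5903 (running 8.2260)
  edge 3→4: √(1.3750² + -0.4942²) = 1.4612 (running 9.6872)
  edge 4→1: √(3.0965² + 3.1260²) = 4.4000 (running 14.0872)
Perimeter = 14.0872

Perimeter at t=0.628: 14.0872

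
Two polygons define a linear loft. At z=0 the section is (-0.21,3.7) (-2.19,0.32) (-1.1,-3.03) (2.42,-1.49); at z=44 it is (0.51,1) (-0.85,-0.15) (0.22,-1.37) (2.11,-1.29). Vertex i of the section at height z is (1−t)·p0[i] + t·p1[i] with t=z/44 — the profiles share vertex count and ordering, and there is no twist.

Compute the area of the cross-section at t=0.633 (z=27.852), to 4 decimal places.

Area at t=0.633: 7.4314

Cross-section at t=0.633: each vertex is (1-t)·p0[i] + t·p1[i].
  v1: (1-0.633)·(-0.21,3.7) + 0.633·(0.51,1) = (0.2458,1.9909)
  v2: (1-0.633)·(-2.19,0.32) + 0.633·(-0.85,-0.15) = (-1.3418,0.0225)
  v3: (1-0.633)·(-1.1,-3.03) + 0.633·(0.22,-1.37) = (-0.2644,-1.9792)
  v4: (1-0.633)·(2.42,-1.49) + 0.633·(2.11,-1.29) = (2.2238,-1.3634)
Shoelace sum Σ(x_i·y_{i+1} − x_{i+1}·y_i):
  i=1: 0.2458·0.0225 − -1.3418·1.9909 = +2.6769 (running +2.6769)
  i=2: -1.3418·-1.9792 − -0.2644·0.0225 = +2.6616 (running +5.3385)
  i=3: -0.2644·-1.3634 − 2.2238·-1.9792 = +4.7619 (running +10.1004)
  i=4: 2.2238·1.9909 − 0.2458·-1.3634 = +4.7624 (running +14.8627)
Area = |Σ|/2 = |14.8627|/2 = 7.4314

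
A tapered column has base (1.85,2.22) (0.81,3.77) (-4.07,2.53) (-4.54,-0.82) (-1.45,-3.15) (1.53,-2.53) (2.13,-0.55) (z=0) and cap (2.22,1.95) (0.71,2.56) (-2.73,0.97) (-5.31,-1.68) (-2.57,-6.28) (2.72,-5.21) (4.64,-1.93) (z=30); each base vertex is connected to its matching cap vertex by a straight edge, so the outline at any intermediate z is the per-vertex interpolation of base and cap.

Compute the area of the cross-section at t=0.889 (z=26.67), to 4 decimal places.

Cross-section at t=0.889: each vertex is (1-t)·p0[i] + t·p1[i].
  v1: (1-0.889)·(1.85,2.22) + 0.889·(2.22,1.95) = (2.1789,1.9800)
  v2: (1-0.889)·(0.81,3.77) + 0.889·(0.71,2.56) = (0.7211,2.6943)
  v3: (1-0.889)·(-4.07,2.53) + 0.889·(-2.73,0.97) = (-2.8787,1.1432)
  v4: (1-0.889)·(-4.54,-0.82) + 0.889·(-5.31,-1.68) = (-5.2245,-1.5845)
  v5: (1-0.889)·(-1.45,-3.15) + 0.889·(-2.57,-6.28) = (-2.4457,-5.9326)
  v6: (1-0.889)·(1.53,-2.53) + 0.889·(2.72,-5.21) = (2.5879,-4.9125)
  v7: (1-0.889)·(2.13,-0.55) + 0.889·(4.64,-1.93) = (4.3614,-1.7768)
Shoelace sum Σ(x_i·y_{i+1} − x_{i+1}·y_i):
  i=1: 2.1789·2.6943 − 0.7211·1.9800 = +4.4430 (running +4.4430)
  i=2: 0.7211·1.1432 − -2.8787·2.6943 = +8.5806 (running +13.0235)
  i=3: -2.8787·-1.5845 − -5.2245·1.1432 = +10.5340 (running +23.5575)
  i=4: -5.2245·-5.9326 − -2.4457·-1.5845 = +27.1196 (running +50.6771)
  i=5: -2.4457·-4.9125 − 2.5879·-5.9326 = +27.3674 (running +78.0445)
  i=6: 2.5879·-1.7768 − 4.3614·-4.9125 = +16.8272 (running +94.8716)
  i=7: 4.3614·1.9800 − 2.1789·-1.7768 = +12.5070 (running +107.3786)
Area = |Σ|/2 = |107.3786|/2 = 53.6893

Area at t=0.889: 53.6893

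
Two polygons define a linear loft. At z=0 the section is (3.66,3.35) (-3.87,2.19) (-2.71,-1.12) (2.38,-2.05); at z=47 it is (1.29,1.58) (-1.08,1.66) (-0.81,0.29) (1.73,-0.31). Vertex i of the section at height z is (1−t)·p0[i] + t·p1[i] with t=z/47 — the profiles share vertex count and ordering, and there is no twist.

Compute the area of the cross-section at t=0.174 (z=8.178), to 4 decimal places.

Cross-section at t=0.174: each vertex is (1-t)·p0[i] + t·p1[i].
  v1: (1-0.174)·(3.66,3.35) + 0.174·(1.29,1.58) = (3.2476,3.0420)
  v2: (1-0.174)·(-3.87,2.19) + 0.174·(-1.08,1.66) = (-3.3845,2.0978)
  v3: (1-0.174)·(-2.71,-1.12) + 0.174·(-0.81,0.29) = (-2.3794,-0.8747)
  v4: (1-0.174)·(2.38,-2.05) + 0.174·(1.73,-0.31) = (2.2669,-1.7472)
Shoelace sum Σ(x_i·y_{i+1} − x_{i+1}·y_i):
  i=1: 3.2476·2.0978 − -3.3845·3.0420 = +17.1086 (running +17.1086)
  i=2: -3.3845·-0.8747 − -2.3794·2.0978 = +7.9518 (running +25.0604)
  i=3: -2.3794·-1.7472 − 2.2669·-0.8747 = +6.1401 (running +31.2006)
  i=4: 2.2669·3.0420 − 3.2476·-1.7472 = +12.5703 (running +43.7709)
Area = |Σ|/2 = |43.7709|/2 = 21.8854

Area at t=0.174: 21.8854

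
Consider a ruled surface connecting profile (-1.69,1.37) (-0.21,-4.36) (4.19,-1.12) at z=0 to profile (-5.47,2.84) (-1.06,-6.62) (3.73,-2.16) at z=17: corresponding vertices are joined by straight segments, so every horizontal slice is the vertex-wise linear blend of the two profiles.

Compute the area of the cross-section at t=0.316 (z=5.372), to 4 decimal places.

Cross-section at t=0.316: each vertex is (1-t)·p0[i] + t·p1[i].
  v1: (1-0.316)·(-1.69,1.37) + 0.316·(-5.47,2.84) = (-2.8845,1.8345)
  v2: (1-0.316)·(-0.21,-4.36) + 0.316·(-1.06,-6.62) = (-0.4786,-5.0742)
  v3: (1-0.316)·(4.19,-1.12) + 0.316·(3.73,-2.16) = (4.0446,-1.4486)
Shoelace sum Σ(x_i·y_{i+1} − x_{i+1}·y_i):
  i=1: -2.8845·-5.0742 − -0.4786·1.8345 = +15.5143 (running +15.5143)
  i=2: -0.4786·-1.4486 − 4.0446·-5.0742 = +21.2165 (running +36.7308)
  i=3: 4.0446·1.8345 − -2.8845·-1.4486 = +3.2414 (running +39.9722)
Area = |Σ|/2 = |39.9722|/2 = 19.9861

Area at t=0.316: 19.9861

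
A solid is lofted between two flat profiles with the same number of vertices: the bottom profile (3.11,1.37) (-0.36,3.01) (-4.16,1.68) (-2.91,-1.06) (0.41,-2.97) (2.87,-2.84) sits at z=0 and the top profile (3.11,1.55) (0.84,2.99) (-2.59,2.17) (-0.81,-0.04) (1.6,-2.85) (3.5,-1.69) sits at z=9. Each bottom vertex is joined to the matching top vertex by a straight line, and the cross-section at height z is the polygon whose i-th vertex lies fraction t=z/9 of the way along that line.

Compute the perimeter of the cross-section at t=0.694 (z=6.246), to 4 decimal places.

Cross-section at t=0.694: each vertex is (1-t)·p0[i] + t·p1[i].
  v1: (1-0.694)·(3.11,1.37) + 0.694·(3.11,1.55) = (3.1100,1.4949)
  v2: (1-0.694)·(-0.36,3.01) + 0.694·(0.84,2.99) = (0.4728,2.9961)
  v3: (1-0.694)·(-4.16,1.68) + 0.694·(-2.59,2.17) = (-3.0704,2.0201)
  v4: (1-0.694)·(-2.91,-1.06) + 0.694·(-0.81,-0.04) = (-1.4526,-0.3521)
  v5: (1-0.694)·(0.41,-2.97) + 0.694·(1.6,-2.85) = (1.2359,-2.8867)
  v6: (1-0.694)·(2.87,-2.84) + 0.694·(3.5,-1.69) = (3.3072,-2.0419)
Perimeter = Σ |v_{i+1} − v_i|:
  edge 1→2: √(-2.6372² + 1.5012²) = 3.0345 (running 3.0345)
  edge 2→3: √(-3.5432² + -0.9761²) = 3.6752 (running 6.7097)
  edge 3→4: √(1.6178² + -2.3722²) = 2.8713 (running 9.5811)
  edge 4→5: √(2.6885² + -2.5346²) = 3.6949 (running 13.2759)
  edge 5→6: √(2.0714² + 0.8448²) = 2.2370 (running 15.5130)
  edge 6→1: √(-0.1972² + 3.5368²) = 3.5423 (running 19.0553)
Perimeter = 19.0553

Perimeter at t=0.694: 19.0553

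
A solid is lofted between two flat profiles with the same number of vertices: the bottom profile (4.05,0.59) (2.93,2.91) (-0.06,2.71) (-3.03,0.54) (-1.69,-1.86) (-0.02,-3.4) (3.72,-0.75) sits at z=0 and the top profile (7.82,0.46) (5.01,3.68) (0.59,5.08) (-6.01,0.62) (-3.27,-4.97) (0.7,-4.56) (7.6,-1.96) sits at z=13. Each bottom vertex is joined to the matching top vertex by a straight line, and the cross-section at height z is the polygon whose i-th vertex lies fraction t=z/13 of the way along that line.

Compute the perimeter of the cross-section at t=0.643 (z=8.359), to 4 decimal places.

Cross-section at t=0.643: each vertex is (1-t)·p0[i] + t·p1[i].
  v1: (1-0.643)·(4.05,0.59) + 0.643·(7.82,0.46) = (6.4741,0.5064)
  v2: (1-0.643)·(2.93,2.91) + 0.643·(5.01,3.68) = (4.2674,3.4051)
  v3: (1-0.643)·(-0.06,2.71) + 0.643·(0.59,5.08) = (0.3579,4.2339)
  v4: (1-0.643)·(-3.03,0.54) + 0.643·(-6.01,0.62) = (-4.9461,0.5914)
  v5: (1-0.643)·(-1.69,-1.86) + 0.643·(-3.27,-4.97) = (-2.7059,-3.8597)
  v6: (1-0.643)·(-0.02,-3.4) + 0.643·(0.7,-4.56) = (0.4430,-4.1459)
  v7: (1-0.643)·(3.72,-0.75) + 0.643·(7.6,-1.96) = (6.2148,-1.5280)
Perimeter = Σ |v_{i+1} − v_i|:
  edge 1→2: √(-2.2067² + 2.8987²) = 3.6431 (running 3.6431)
  edge 2→3: √(-3.9095² + 0.8288²) = 3.9964 (running 7.6394)
  edge 3→4: √(-5.3041² + -3.6425²) = 6.4344 (running 14.0738)
  edge 4→5: √(2.2402² + -4.4512²) = 4.9831 (running 19.0569)
  edge 5→6: √(3.1489² + -0.2862²) = 3.1619 (running 22.2188)
  edge 6→7: √(5.7719² + 2.6178²) = 6.3378 (running 28.5566)
  edge 7→1: √(0.2593² + 2.0344²) = 2.0509 (running 30.6075)
Perimeter = 30.6075

Perimeter at t=0.643: 30.6075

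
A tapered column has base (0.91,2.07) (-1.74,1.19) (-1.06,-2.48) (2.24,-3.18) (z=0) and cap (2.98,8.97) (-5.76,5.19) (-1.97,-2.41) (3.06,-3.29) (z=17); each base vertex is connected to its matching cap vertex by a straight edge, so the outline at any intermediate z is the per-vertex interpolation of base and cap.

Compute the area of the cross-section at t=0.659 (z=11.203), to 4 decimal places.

Cross-section at t=0.659: each vertex is (1-t)·p0[i] + t·p1[i].
  v1: (1-0.659)·(0.91,2.07) + 0.659·(2.98,8.97) = (2.2741,6.6171)
  v2: (1-0.659)·(-1.74,1.19) + 0.659·(-5.76,5.19) = (-4.3892,3.8260)
  v3: (1-0.659)·(-1.06,-2.48) + 0.659·(-1.97,-2.41) = (-1.6597,-2.4339)
  v4: (1-0.659)·(2.24,-3.18) + 0.659·(3.06,-3.29) = (2.7804,-3.2525)
Shoelace sum Σ(x_i·y_{i+1} − x_{i+1}·y_i):
  i=1: 2.2741·3.8260 − -4.3892·6.6171 = +37.7445 (running +37.7445)
  i=2: -4.3892·-2.4339 − -1.6597·3.8260 = +17.0327 (running +54.7771)
  i=3: -1.6597·-3.2525 − 2.7804·-2.4339 = +12.1652 (running +66.9423)
  i=4: 2.7804·6.6171 − 2.2741·-3.2525 = +25.7946 (running +92.7370)
Area = |Σ|/2 = |92.7370|/2 = 46.3685

Area at t=0.659: 46.3685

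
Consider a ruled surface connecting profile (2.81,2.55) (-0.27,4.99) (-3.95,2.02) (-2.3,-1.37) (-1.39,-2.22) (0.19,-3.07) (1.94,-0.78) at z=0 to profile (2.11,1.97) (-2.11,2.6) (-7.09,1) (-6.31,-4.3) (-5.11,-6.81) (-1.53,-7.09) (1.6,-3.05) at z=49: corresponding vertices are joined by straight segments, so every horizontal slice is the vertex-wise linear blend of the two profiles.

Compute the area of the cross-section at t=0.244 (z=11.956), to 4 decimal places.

Cross-section at t=0.244: each vertex is (1-t)·p0[i] + t·p1[i].
  v1: (1-0.244)·(2.81,2.55) + 0.244·(2.11,1.97) = (2.6392,2.4085)
  v2: (1-0.244)·(-0.27,4.99) + 0.244·(-2.11,2.6) = (-0.7190,4.4068)
  v3: (1-0.244)·(-3.95,2.02) + 0.244·(-7.09,1) = (-4.7162,1.7711)
  v4: (1-0.244)·(-2.3,-1.37) + 0.244·(-6.31,-4.3) = (-3.2784,-2.0849)
  v5: (1-0.244)·(-1.39,-2.22) + 0.244·(-5.11,-6.81) = (-2.2977,-3.3400)
  v6: (1-0.244)·(0.19,-3.07) + 0.244·(-1.53,-7.09) = (-0.2297,-4.0509)
  v7: (1-0.244)·(1.94,-0.78) + 0.244·(1.6,-3.05) = (1.8570,-1.3339)
Shoelace sum Σ(x_i·y_{i+1} − x_{i+1}·y_i):
  i=1: 2.6392·4.4068 − -0.7190·2.4085 = +13.3621 (running +13.3621)
  i=2: -0.7190·1.7711 − -4.7162·4.4068 = +19.5100 (running +32.8721)
  i=3: -4.7162·-2.0849 − -3.2784·1.7711 = +15.6393 (running +48.5115)
  i=4: -3.2784·-3.3400 − -2.2977·-2.0849 = +6.1594 (running +54.6708)
  i=5: -2.2977·-4.0509 − -0.2297·-3.3400 = +8.5405 (running +63.2113)
  i=6: -0.2297·-1.3339 − 1.8570·-4.0509 = +7.8290 (running +71.0404)
  i=7: 1.8570·2.4085 − 2.6392·-1.3339 = +7.9930 (running +79.0334)
Area = |Σ|/2 = |79.0334|/2 = 39.5167

Area at t=0.244: 39.5167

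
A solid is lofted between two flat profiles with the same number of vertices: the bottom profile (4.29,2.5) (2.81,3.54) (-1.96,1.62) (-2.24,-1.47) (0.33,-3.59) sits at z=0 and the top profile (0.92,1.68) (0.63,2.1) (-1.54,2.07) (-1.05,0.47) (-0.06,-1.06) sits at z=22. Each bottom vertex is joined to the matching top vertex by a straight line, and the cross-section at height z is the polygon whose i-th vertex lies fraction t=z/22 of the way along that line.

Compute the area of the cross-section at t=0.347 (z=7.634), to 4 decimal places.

Area at t=0.347: 16.3986

Cross-section at t=0.347: each vertex is (1-t)·p0[i] + t·p1[i].
  v1: (1-0.347)·(4.29,2.5) + 0.347·(0.92,1.68) = (3.1206,2.2155)
  v2: (1-0.347)·(2.81,3.54) + 0.347·(0.63,2.1) = (2.0535,3.0403)
  v3: (1-0.347)·(-1.96,1.62) + 0.347·(-1.54,2.07) = (-1.8143,1.7761)
  v4: (1-0.347)·(-2.24,-1.47) + 0.347·(-1.05,0.47) = (-1.8271,-0.7968)
  v5: (1-0.347)·(0.33,-3.59) + 0.347·(-0.06,-1.06) = (0.1947,-2.7121)
Shoelace sum Σ(x_i·y_{i+1} − x_{i+1}·y_i):
  i=1: 3.1206·3.0403 − 2.0535·2.2155 = +4.9381 (running +4.9381)
  i=2: 2.0535·1.7761 − -1.8143·3.0403 = +9.1633 (running +14.1014)
  i=3: -1.8143·-0.7968 − -1.8271·1.7761 = +4.6908 (running +18.7922)
  i=4: -1.8271·-2.7121 − 0.1947·-0.7968 = +5.1103 (running +23.9025)
  i=5: 0.1947·2.2155 − 3.1206·-2.7121 = +8.8947 (running +32.7972)
Area = |Σ|/2 = |32.7972|/2 = 16.3986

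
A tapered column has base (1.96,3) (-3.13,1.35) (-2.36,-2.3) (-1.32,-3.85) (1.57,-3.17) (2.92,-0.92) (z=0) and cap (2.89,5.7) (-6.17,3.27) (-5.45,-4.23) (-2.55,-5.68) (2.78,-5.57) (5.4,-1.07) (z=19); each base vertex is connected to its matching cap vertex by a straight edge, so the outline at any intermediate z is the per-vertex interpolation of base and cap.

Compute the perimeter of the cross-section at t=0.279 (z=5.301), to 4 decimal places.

Cross-section at t=0.279: each vertex is (1-t)·p0[i] + t·p1[i].
  v1: (1-0.279)·(1.96,3) + 0.279·(2.89,5.7) = (2.2195,3.7533)
  v2: (1-0.279)·(-3.13,1.35) + 0.279·(-6.17,3.27) = (-3.9782,1.8857)
  v3: (1-0.279)·(-2.36,-2.3) + 0.279·(-5.45,-4.23) = (-3.2221,-2.8385)
  v4: (1-0.279)·(-1.32,-3.85) + 0.279·(-2.55,-5.68) = (-1.6632,-4.3606)
  v5: (1-0.279)·(1.57,-3.17) + 0.279·(2.78,-5.57) = (1.9076,-3.8396)
  v6: (1-0.279)·(2.92,-0.92) + 0.279·(5.4,-1.07) = (3.6119,-0.9619)
Perimeter = Σ |v_{i+1} − v_i|:
  edge 1→2: √(-6.1976² + -1.8676²) = 6.4729 (running 6.4729)
  edge 2→3: √(0.7561² + -4.7241²) = 4.7843 (running 11.2572)
  edge 3→4: √(1.5589² + -1.5221²) = 2.1788 (running 13.4360)
  edge 4→5: √(3.5708² + 0.5210²) = 3.6086 (running 17.0445)
  edge 5→6: √(1.7043² + 2.8777²) = 3.3446 (running 20.3891)
  edge 6→1: √(-1.3924² + 4.7152²) = 4.9165 (running 25.3056)
Perimeter = 25.3056

Perimeter at t=0.279: 25.3056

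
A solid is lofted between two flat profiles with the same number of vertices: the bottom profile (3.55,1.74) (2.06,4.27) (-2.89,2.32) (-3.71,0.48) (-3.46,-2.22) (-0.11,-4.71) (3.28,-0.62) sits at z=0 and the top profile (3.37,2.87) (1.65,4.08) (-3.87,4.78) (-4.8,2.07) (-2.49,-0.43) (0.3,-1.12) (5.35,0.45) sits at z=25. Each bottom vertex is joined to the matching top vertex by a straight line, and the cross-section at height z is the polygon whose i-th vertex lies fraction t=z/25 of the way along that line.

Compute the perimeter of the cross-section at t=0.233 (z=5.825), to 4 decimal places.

Perimeter at t=0.233: 24.2898

Cross-section at t=0.233: each vertex is (1-t)·p0[i] + t·p1[i].
  v1: (1-0.233)·(3.55,1.74) + 0.233·(3.37,2.87) = (3.5081,2.0033)
  v2: (1-0.233)·(2.06,4.27) + 0.233·(1.65,4.08) = (1.9645,4.2257)
  v3: (1-0.233)·(-2.89,2.32) + 0.233·(-3.87,4.78) = (-3.1183,2.8932)
  v4: (1-0.233)·(-3.71,0.48) + 0.233·(-4.8,2.07) = (-3.9640,0.8505)
  v5: (1-0.233)·(-3.46,-2.22) + 0.233·(-2.49,-0.43) = (-3.2340,-1.8029)
  v6: (1-0.233)·(-0.11,-4.71) + 0.233·(0.3,-1.12) = (-0.0145,-3.8735)
  v7: (1-0.233)·(3.28,-0.62) + 0.233·(5.35,0.45) = (3.7623,-0.3707)
Perimeter = Σ |v_{i+1} − v_i|:
  edge 1→2: √(-1.5436² + 2.2224²) = 2.7059 (running 2.7059)
  edge 2→3: √(-5.0828² + -1.3325²) = 5.2546 (running 7.9605)
  edge 3→4: √(-0.8456² + -2.0427²) = 2.2108 (running 10.1713)
  edge 4→5: √(0.7300² + -2.6534²) = 2.7520 (running 12.9233)
  edge 5→6: √(3.2195² + -2.0706²) = 3.8279 (running 16.7512)
  edge 6→7: √(3.7768² + 3.5028²) = 5.1511 (running 21.9023)
  edge 7→1: √(-0.2542² + 2.3740²) = 2.3876 (running 24.2898)
Perimeter = 24.2898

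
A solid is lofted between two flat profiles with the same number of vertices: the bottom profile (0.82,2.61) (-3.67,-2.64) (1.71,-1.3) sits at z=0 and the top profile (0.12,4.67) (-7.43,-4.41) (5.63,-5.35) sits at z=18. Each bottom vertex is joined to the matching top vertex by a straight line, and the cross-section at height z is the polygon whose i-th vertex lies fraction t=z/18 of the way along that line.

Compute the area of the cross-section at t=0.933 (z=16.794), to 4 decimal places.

Cross-section at t=0.933: each vertex is (1-t)·p0[i] + t·p1[i].
  v1: (1-0.933)·(0.82,2.61) + 0.933·(0.12,4.67) = (0.1669,4.5320)
  v2: (1-0.933)·(-3.67,-2.64) + 0.933·(-7.43,-4.41) = (-7.1781,-4.2914)
  v3: (1-0.933)·(1.71,-1.3) + 0.933·(5.63,-5.35) = (5.3674,-5.0786)
Shoelace sum Σ(x_i·y_{i+1} − x_{i+1}·y_i):
  i=1: 0.1669·-4.2914 − -7.1781·4.5320 = +31.8147 (running +31.8147)
  i=2: -7.1781·-5.0786 − 5.3674·-4.2914 = +59.4885 (running +91.3032)
  i=3: 5.3674·4.5320 − 0.1669·-5.0786 = +25.1724 (running +116.4756)
Area = |Σ|/2 = |116.4756|/2 = 58.2378

Area at t=0.933: 58.2378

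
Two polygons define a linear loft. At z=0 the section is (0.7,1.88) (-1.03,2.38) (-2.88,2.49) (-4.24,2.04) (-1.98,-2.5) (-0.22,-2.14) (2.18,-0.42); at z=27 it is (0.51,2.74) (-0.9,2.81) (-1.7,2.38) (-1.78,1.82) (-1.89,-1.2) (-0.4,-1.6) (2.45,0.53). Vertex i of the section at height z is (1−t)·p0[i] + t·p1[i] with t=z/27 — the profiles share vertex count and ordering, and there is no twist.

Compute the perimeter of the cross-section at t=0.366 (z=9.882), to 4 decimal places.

Perimeter at t=0.366: 15.9949

Cross-section at t=0.366: each vertex is (1-t)·p0[i] + t·p1[i].
  v1: (1-0.366)·(0.7,1.88) + 0.366·(0.51,2.74) = (0.6305,2.1948)
  v2: (1-0.366)·(-1.03,2.38) + 0.366·(-0.9,2.81) = (-0.9824,2.5374)
  v3: (1-0.366)·(-2.88,2.49) + 0.366·(-1.7,2.38) = (-2.4481,2.4497)
  v4: (1-0.366)·(-4.24,2.04) + 0.366·(-1.78,1.82) = (-3.3396,1.9595)
  v5: (1-0.366)·(-1.98,-2.5) + 0.366·(-1.89,-1.2) = (-1.9471,-2.0242)
  v6: (1-0.366)·(-0.22,-2.14) + 0.366·(-0.4,-1.6) = (-0.2859,-1.9424)
  v7: (1-0.366)·(2.18,-0.42) + 0.366·(2.45,0.53) = (2.2788,-0.0723)
Perimeter = Σ |v_{i+1} − v_i|:
  edge 1→2: √(-1.6129² + 0.3426²) = 1.6489 (running 1.6489)
  edge 2→3: √(-1.4657² + -0.0876²) = 1.4683 (running 3.1172)
  edge 3→4: √(-0.8915² + -0.4903²) = 1.0174 (running 4.1346)
  edge 4→5: √(1.3926² + -3.9837²) = 4.2201 (running 8.3547)
  edge 5→6: √(1.6612² + 0.0818²) = 1.6632 (running 10.0179)
  edge 6→7: √(2.5647² + 1.8701²) = 3.1741 (running 13.1920)
  edge 7→1: √(-1.6484² + 2.2671²) = 2.8030 (running 15.9949)
Perimeter = 15.9949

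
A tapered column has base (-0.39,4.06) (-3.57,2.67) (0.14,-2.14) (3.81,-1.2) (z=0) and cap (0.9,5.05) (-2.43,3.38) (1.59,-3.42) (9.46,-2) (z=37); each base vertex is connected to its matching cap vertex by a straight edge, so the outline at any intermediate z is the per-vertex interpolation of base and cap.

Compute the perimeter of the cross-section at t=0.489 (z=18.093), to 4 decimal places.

Cross-section at t=0.489: each vertex is (1-t)·p0[i] + t·p1[i].
  v1: (1-0.489)·(-0.39,4.06) + 0.489·(0.9,5.05) = (0.2408,4.5441)
  v2: (1-0.489)·(-3.57,2.67) + 0.489·(-2.43,3.38) = (-3.0125,3.0172)
  v3: (1-0.489)·(0.14,-2.14) + 0.489·(1.59,-3.42) = (0.8491,-2.7659)
  v4: (1-0.489)·(3.81,-1.2) + 0.489·(9.46,-2) = (6.5728,-1.5912)
Perimeter = Σ |v_{i+1} − v_i|:
  edge 1→2: √(-3.2534² + -1.5269²) = 3.5939 (running 3.5939)
  edge 2→3: √(3.8616² + -5.7831²) = 6.9539 (running 10.5477)
  edge 3→4: √(5.7238² + 1.1747²) = 5.8431 (running 16.3908)
  edge 4→1: √(-6.3320² + 6.1353²) = 8.8168 (running 25.2077)
Perimeter = 25.2077

Perimeter at t=0.489: 25.2077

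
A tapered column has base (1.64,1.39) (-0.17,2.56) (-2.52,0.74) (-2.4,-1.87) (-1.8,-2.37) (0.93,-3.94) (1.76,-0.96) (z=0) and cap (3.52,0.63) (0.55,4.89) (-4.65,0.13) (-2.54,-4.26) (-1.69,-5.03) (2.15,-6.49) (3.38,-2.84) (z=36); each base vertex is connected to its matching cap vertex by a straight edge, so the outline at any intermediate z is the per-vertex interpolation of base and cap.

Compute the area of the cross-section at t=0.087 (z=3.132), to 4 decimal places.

Cross-section at t=0.087: each vertex is (1-t)·p0[i] + t·p1[i].
  v1: (1-0.087)·(1.64,1.39) + 0.087·(3.52,0.63) = (1.8036,1.3239)
  v2: (1-0.087)·(-0.17,2.56) + 0.087·(0.55,4.89) = (-0.1074,2.7627)
  v3: (1-0.087)·(-2.52,0.74) + 0.087·(-4.65,0.13) = (-2.7053,0.6869)
  v4: (1-0.087)·(-2.4,-1.87) + 0.087·(-2.54,-4.26) = (-2.4122,-2.0779)
  v5: (1-0.087)·(-1.8,-2.37) + 0.087·(-1.69,-5.03) = (-1.7904,-2.6014)
  v6: (1-0.087)·(0.93,-3.94) + 0.087·(2.15,-6.49) = (1.0361,-4.1619)
  v7: (1-0.087)·(1.76,-0.96) + 0.087·(3.38,-2.84) = (1.9009,-1.1236)
Shoelace sum Σ(x_i·y_{i+1} − x_{i+1}·y_i):
  i=1: 1.8036·2.7627 − -0.1074·1.3239 = +5.1248 (running +5.1248)
  i=2: -0.1074·0.6869 − -2.7053·2.7627 = +7.4002 (running +12.5251)
  i=3: -2.7053·-2.0779 − -2.4122·0.6869 = +7.2784 (running +19.8035)
  i=4: -2.4122·-2.6014 − -1.7904·-2.0779 = +2.5547 (running +22.3582)
  i=5: -1.7904·-4.1619 − 1.0361·-2.6014 = +10.1469 (running +32.5052)
  i=6: 1.0361·-1.1236 − 1.9009·-4.1619 = +6.7473 (running +39.2524)
  i=7: 1.9009·1.3239 − 1.8036·-1.1236 = +4.5430 (running +43.7955)
Area = |Σ|/2 = |43.7955|/2 = 21.8977

Area at t=0.087: 21.8977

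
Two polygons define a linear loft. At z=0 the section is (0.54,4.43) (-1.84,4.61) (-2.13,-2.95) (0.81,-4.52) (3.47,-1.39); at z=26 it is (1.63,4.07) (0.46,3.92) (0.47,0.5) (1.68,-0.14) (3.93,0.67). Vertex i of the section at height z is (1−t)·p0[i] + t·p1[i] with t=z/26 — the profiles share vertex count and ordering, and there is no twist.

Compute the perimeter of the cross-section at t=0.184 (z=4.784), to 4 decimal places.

Cross-section at t=0.184: each vertex is (1-t)·p0[i] + t·p1[i].
  v1: (1-0.184)·(0.54,4.43) + 0.184·(1.63,4.07) = (0.7406,4.3638)
  v2: (1-0.184)·(-1.84,4.61) + 0.184·(0.46,3.92) = (-1.4168,4.4830)
  v3: (1-0.184)·(-2.13,-2.95) + 0.184·(0.47,0.5) = (-1.6516,-2.3152)
  v4: (1-0.184)·(0.81,-4.52) + 0.184·(1.68,-0.14) = (0.9701,-3.7141)
  v5: (1-0.184)·(3.47,-1.39) + 0.184·(3.93,0.67) = (3.5546,-1.0110)
Perimeter = Σ |v_{i+1} − v_i|:
  edge 1→2: √(-2.1574² + 0.1193²) = 2.1607 (running 2.1607)
  edge 2→3: √(-0.2348² + -6.7982²) = 6.8023 (running 8.9629)
  edge 3→4: √(2.6217² + -1.3989²) = 2.9715 (running 11.9345)
  edge 4→5: √(2.5846² + 2.7031²) = 3.7399 (running 15.6744)
  edge 5→1: √(-2.8141² + 5.3747²) = 6.0668 (running 21.7412)
Perimeter = 21.7412

Perimeter at t=0.184: 21.7412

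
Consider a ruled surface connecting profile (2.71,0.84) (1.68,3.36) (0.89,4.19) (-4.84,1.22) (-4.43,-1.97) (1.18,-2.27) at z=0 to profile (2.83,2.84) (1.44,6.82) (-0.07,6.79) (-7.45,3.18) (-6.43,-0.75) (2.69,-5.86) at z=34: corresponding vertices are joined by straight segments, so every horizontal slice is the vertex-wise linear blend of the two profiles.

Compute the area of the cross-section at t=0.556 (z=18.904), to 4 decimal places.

Area at t=0.556: 58.8645

Cross-section at t=0.556: each vertex is (1-t)·p0[i] + t·p1[i].
  v1: (1-0.556)·(2.71,0.84) + 0.556·(2.83,2.84) = (2.7767,1.9520)
  v2: (1-0.556)·(1.68,3.36) + 0.556·(1.44,6.82) = (1.5466,5.2838)
  v3: (1-0.556)·(0.89,4.19) + 0.556·(-0.07,6.79) = (0.3562,5.6356)
  v4: (1-0.556)·(-4.84,1.22) + 0.556·(-7.45,3.18) = (-6.2912,2.3098)
  v5: (1-0.556)·(-4.43,-1.97) + 0.556·(-6.43,-0.75) = (-5.5420,-1.2917)
  v6: (1-0.556)·(1.18,-2.27) + 0.556·(2.69,-5.86) = (2.0196,-4.2660)
Shoelace sum Σ(x_i·y_{i+1} − x_{i+1}·y_i):
  i=1: 2.7767·5.2838 − 1.5466·1.9520 = +11.6526 (running +11.6526)
  i=2: 1.5466·5.6356 − 0.3562·5.2838 = +6.8335 (running +18.4861)
  i=3: 0.3562·2.3098 − -6.2912·5.6356 = +36.2773 (running +54.7634)
  i=4: -6.2912·-1.2917 − -5.5420·2.3098 = +20.9269 (running +75.6903)
  i=5: -5.5420·-4.2660 − 2.0196·-1.2917 = +26.2510 (running +101.9413)
  i=6: 2.0196·1.9520 − 2.7767·-4.2660 = +15.7878 (running +117.7291)
Area = |Σ|/2 = |117.7291|/2 = 58.8645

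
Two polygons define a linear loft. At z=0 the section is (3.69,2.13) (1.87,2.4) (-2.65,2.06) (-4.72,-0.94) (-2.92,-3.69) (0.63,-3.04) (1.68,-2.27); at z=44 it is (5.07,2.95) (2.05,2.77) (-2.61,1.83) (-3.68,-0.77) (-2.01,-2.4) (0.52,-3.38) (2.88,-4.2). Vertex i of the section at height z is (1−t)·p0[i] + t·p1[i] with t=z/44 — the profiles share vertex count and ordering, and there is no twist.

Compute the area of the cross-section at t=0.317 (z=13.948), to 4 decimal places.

Area at t=0.317: 35.6061

Cross-section at t=0.317: each vertex is (1-t)·p0[i] + t·p1[i].
  v1: (1-0.317)·(3.69,2.13) + 0.317·(5.07,2.95) = (4.1275,2.3899)
  v2: (1-0.317)·(1.87,2.4) + 0.317·(2.05,2.77) = (1.9271,2.5173)
  v3: (1-0.317)·(-2.65,2.06) + 0.317·(-2.61,1.83) = (-2.6373,1.9871)
  v4: (1-0.317)·(-4.72,-0.94) + 0.317·(-3.68,-0.77) = (-4.3903,-0.8861)
  v5: (1-0.317)·(-2.92,-3.69) + 0.317·(-2.01,-2.4) = (-2.6315,-3.2811)
  v6: (1-0.317)·(0.63,-3.04) + 0.317·(0.52,-3.38) = (0.5951,-3.1478)
  v7: (1-0.317)·(1.68,-2.27) + 0.317·(2.88,-4.2) = (2.0604,-2.8818)
Shoelace sum Σ(x_i·y_{i+1} − x_{i+1}·y_i):
  i=1: 4.1275·2.5173 − 1.9271·2.3899 = +5.7845 (running +5.7845)
  i=2: 1.9271·1.9871 − -2.6373·2.5173 = +10.4681 (running +16.2526)
  i=3: -2.6373·-0.8861 − -4.3903·1.9871 = +11.0609 (running +27.3135)
  i=4: -4.3903·-3.2811 − -2.6315·-0.8861 = +12.0731 (running +39.3866)
  i=5: -2.6315·-3.1478 − 0.5951·-3.2811 = +10.2361 (running +49.6228)
  i=6: 0.5951·-2.8818 − 2.0604·-3.1478 = +4.7706 (running +54.3934)
  i=7: 2.0604·2.3899 − 4.1275·-2.8818 = +16.8188 (running +71.2122)
Area = |Σ|/2 = |71.2122|/2 = 35.6061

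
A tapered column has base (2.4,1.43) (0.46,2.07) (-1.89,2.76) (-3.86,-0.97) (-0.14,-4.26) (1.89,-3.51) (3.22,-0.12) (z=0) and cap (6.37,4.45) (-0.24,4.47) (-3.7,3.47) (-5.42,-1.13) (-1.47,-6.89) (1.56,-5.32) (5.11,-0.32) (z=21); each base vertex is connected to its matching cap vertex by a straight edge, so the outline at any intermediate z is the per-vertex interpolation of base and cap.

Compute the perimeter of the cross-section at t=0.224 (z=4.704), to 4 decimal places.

Cross-section at t=0.224: each vertex is (1-t)·p0[i] + t·p1[i].
  v1: (1-0.224)·(2.4,1.43) + 0.224·(6.37,4.45) = (3.2893,2.1065)
  v2: (1-0.224)·(0.46,2.07) + 0.224·(-0.24,4.47) = (0.3032,2.6076)
  v3: (1-0.224)·(-1.89,2.76) + 0.224·(-3.7,3.47) = (-2.2954,2.9190)
  v4: (1-0.224)·(-3.86,-0.97) + 0.224·(-5.42,-1.13) = (-4.2094,-1.0058)
  v5: (1-0.224)·(-0.14,-4.26) + 0.224·(-1.47,-6.89) = (-0.4379,-4.8491)
  v6: (1-0.224)·(1.89,-3.51) + 0.224·(1.56,-5.32) = (1.8161,-3.9154)
  v7: (1-0.224)·(3.22,-0.12) + 0.224·(5.11,-0.32) = (3.6434,-0.1648)
Perimeter = Σ |v_{i+1} − v_i|:
  edge 1→2: √(-2.9861² + 0.5011²) = 3.0278 (running 3.0278)
  edge 2→3: √(-2.5986² + 0.3114²) = 2.6172 (running 5.6451)
  edge 3→4: √(-1.9140² + -3.9249²) = 4.3667 (running 10.0118)
  edge 4→5: √(3.7715² + -3.8433²) = 5.3847 (running 15.3965)
  edge 5→6: √(2.2540² + 0.9337²) = 2.4397 (running 17.8362)
  edge 6→7: √(1.8273² + 3.7506²) = 4.1721 (running 22.0083)
  edge 7→1: √(-0.3541² + 2.2713²) = 2.2987 (running 24.3070)
Perimeter = 24.3070

Perimeter at t=0.224: 24.3070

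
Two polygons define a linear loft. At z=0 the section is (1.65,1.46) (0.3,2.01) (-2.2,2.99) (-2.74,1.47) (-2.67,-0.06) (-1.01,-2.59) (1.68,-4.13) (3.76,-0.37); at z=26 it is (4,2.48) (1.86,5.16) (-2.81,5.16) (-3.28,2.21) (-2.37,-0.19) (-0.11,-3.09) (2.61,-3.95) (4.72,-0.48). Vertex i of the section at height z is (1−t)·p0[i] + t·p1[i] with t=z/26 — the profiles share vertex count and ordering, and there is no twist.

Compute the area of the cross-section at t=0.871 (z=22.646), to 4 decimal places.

Area at t=0.871: 47.7975

Cross-section at t=0.871: each vertex is (1-t)·p0[i] + t·p1[i].
  v1: (1-0.871)·(1.65,1.46) + 0.871·(4,2.48) = (3.6968,2.3484)
  v2: (1-0.871)·(0.3,2.01) + 0.871·(1.86,5.16) = (1.6588,4.7537)
  v3: (1-0.871)·(-2.2,2.99) + 0.871·(-2.81,5.16) = (-2.7313,4.8801)
  v4: (1-0.871)·(-2.74,1.47) + 0.871·(-3.28,2.21) = (-3.2103,2.1145)
  v5: (1-0.871)·(-2.67,-0.06) + 0.871·(-2.37,-0.19) = (-2.4087,-0.1732)
  v6: (1-0.871)·(-1.01,-2.59) + 0.871·(-0.11,-3.09) = (-0.2261,-3.0255)
  v7: (1-0.871)·(1.68,-4.13) + 0.871·(2.61,-3.95) = (2.4900,-3.9732)
  v8: (1-0.871)·(3.76,-0.37) + 0.871·(4.72,-0.48) = (4.5962,-0.4658)
Shoelace sum Σ(x_i·y_{i+1} − x_{i+1}·y_i):
  i=1: 3.6968·4.7537 − 1.6588·2.3484 = +13.6781 (running +13.6781)
  i=2: 1.6588·4.8801 − -2.7313·4.7537 = +21.0786 (running +34.7566)
  i=3: -2.7313·2.1145 − -3.2103·4.8801 = +9.8912 (running +44.6478)
  i=4: -3.2103·-0.1732 − -2.4087·2.1145 = +5.6494 (running +50.2973)
  i=5: -2.4087·-3.0255 − -0.2261·-0.1732 = +7.2484 (running +57.5456)
  i=6: -0.2261·-3.9732 − 2.4900·-3.0255 = +8.4319 (running +65.9775)
  i=7: 2.4900·-0.4658 − 4.5962·-3.9732 = +17.1017 (running +83.0792)
  i=8: 4.5962·2.3484 − 3.6968·-0.4658 = +12.5157 (running +95.5950)
Area = |Σ|/2 = |95.5950|/2 = 47.7975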